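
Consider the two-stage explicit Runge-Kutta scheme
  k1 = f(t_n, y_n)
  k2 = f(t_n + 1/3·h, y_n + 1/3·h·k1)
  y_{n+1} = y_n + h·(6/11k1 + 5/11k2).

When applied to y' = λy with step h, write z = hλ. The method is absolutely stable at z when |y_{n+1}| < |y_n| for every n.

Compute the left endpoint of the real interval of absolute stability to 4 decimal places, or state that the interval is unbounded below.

Test eqn y'=λy, z=hλ:
  k1=λy_n ⇒ h·k1=z·y_n;  k2=λ(1+1/3z)y_n ⇒ h·k2=z(1+1/3z)y_n
  y_{n+1}/y_n = 1 + 6/11z + 5/11z(1+1/3z) = 1 + z + 5/33z²
  so R(z) = 1 + z + 5/33z².

Need |R(x)|<1, x<0.
x=-0.53: |R|=0.5126
R=1: x+5/33x²=0 ⇒ x=−33/5=-6.6000; min R=1−1/(4·5/33)=-0.6500>−1
Confirm numerically:
  x=-4.346: |R|=0.48422 <1
  x=-3.607: |R|=0.63572 <1
  x=-3.106: |R|=0.64430 <1
  x=-7.101: |R|=1.53903 >1
  x=-6.891: |R|=1.30383 >1
So |R|<1 on (-6.6000, 0).

left endpoint -6.6000.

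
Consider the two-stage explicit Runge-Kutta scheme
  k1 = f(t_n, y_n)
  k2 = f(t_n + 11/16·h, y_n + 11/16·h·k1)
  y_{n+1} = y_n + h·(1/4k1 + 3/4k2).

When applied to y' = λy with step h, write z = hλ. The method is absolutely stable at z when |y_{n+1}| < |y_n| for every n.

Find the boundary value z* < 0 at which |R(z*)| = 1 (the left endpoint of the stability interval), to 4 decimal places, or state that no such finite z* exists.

z* = -1.9394.

With y'=λy (z=hλ):
  k1=λy_n ⇒ h·k1=z·y_n;  k2=λ(1+11/16z)y_n ⇒ h·k2=z(1+11/16z)y_n
  y_{n+1}/y_n = 1 + 1/4z + 3/4z(1+11/16z) = 1 + z + 33/64z²
  Hence R(z) = 1 + z + 33/64z².

Solve |R(x)|<1 on ℝ⁻.
x=-0.62: |R|=0.5782
R=1: x+33/64x²=0 ⇒ x=−64/33=-1.9394; min R=1−1/(4·33/64)=0.5152>−1
Confirm numerically:
  x=-1.437: |R|=0.62775 <1
  x=-1.181: |R|=0.53817 <1
  x=-0.906: |R|=0.51724 <1
  x=-2.425: |R|=1.60720 >1
  x=-2.033: |R|=1.09812 >1
  x=-2.010: |R|=1.07318 >1
So |R|<1 on (-1.9394, 0).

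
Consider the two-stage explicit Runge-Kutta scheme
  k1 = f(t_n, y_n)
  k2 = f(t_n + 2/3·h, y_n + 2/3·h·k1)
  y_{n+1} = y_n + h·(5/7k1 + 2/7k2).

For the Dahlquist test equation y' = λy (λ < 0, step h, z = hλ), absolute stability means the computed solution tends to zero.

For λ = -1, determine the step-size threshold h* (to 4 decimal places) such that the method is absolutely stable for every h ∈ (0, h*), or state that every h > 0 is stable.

On y'=λy, z=hλ:
  k1=λy_n ⇒ h·k1=z·y_n;  k2=λ(1+2/3z)y_n ⇒ h·k2=z(1+2/3z)y_n
  y_{n+1}/y_n = 1 + 5/7z + 2/7z(1+2/3z) = 1 + z + 4/21z²
  ⇒ R(z) = 1 + z + 4/21z².

Solve |R(x)|<1 on ℝ⁻.
x=-1.38: |R|=0.0173
R=1: x+4/21x²=0 ⇒ x=−21/4=-5.2500; min R=1−1/(4·4/21)=-0.3125>−1
Confirm numerically:
  x=-3.846: |R|=0.02853 <1
  x=-3.352: |R|=0.21183 <1
  x=-3.216: |R|=0.24597 <1
  x=-5.392: |R|=1.14584 >1
  x=-5.375: |R|=1.12798 >1
So |R|<1 on (-5.2500, 0).

(-5.2500,0); λ=-1 ⇒ h* = (21/4)/1 = 5.2500.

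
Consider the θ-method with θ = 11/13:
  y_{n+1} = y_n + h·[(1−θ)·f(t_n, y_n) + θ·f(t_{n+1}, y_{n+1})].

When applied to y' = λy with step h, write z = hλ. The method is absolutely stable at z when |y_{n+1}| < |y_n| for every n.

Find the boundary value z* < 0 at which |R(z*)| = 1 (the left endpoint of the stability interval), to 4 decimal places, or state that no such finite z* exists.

On y'=λy, z=hλ:
  y_{n+1} = y_n + z·[2/13·y_n + 11/13·y_{n+1}] ⇒ (1 − 11/13z)y_{n+1} = (1 + 2/13z)y_n
  Hence R(z) = (1 + 2/13z)/(1 − 11/13z).

Boundary: |R(x)|=1, x<0.
x=-0.92: |R|=0.4827
x=-2: |R|=0.2571
x=-10: |R|=0.0569
x=-100: |R|=0.1680
θ=11/13≥1/2 ⇒ |1+2/13x|<|1−11/13x| ∀x<0 ⇒ unbounded interval.

unbounded; (−∞, 0).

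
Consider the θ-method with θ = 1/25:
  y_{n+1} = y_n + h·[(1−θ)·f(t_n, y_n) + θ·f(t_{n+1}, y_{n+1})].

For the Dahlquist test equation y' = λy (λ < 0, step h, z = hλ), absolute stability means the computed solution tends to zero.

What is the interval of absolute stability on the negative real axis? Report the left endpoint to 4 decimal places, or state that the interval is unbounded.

z∈(-2.1739,0).

Test eqn y'=λy, z=hλ:
  y_{n+1} = y_n + z·[24/25·y_n + 1/25·y_{n+1}] ⇒ (1 − 1/25z)y_{n+1} = (1 + 24/25z)y_n
  so R(z) = (1 + 24/25z)/(1 − 1/25z).

Need |R(x)|<1, x<0.
x=-1.52: |R|=0.4329
R=−1: 1+24/25x = −1+1/25x ⇒ -23/25x=2 ⇒ x=2/(-23/25)=-2.1739
Confirm numerically:
  x=-1.926: |R|=0.78823 <1
  x=-1.645: |R|=0.54344 <1
  x=-1.579: |R|=0.48520 <1
  x=-0.918: |R|=0.11452 <1
  x=-2.768: |R|=1.49208 >1
  x=-2.644: |R|=1.39112 >1
Interval (-2.1739, 0).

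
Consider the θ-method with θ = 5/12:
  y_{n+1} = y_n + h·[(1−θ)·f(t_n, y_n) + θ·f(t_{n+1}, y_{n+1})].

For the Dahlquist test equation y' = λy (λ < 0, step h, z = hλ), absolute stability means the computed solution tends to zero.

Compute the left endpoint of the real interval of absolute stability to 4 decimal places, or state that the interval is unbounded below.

left endpoint -12.0000.

On y'=λy, z=hλ:
  y_{n+1} = y_n + z·[7/12·y_n + 5/12·y_{n+1}] ⇒ (1 − 5/12z)y_{n+1} = (1 + 7/12z)y_n
  ⇒ R(z) = (1 + 7/12z)/(1 − 5/12z).

Boundary: |R(x)|=1, x<0.
x=-0.97: |R|=0.3092
R=−1: 1+7/12x = −1+5/12x ⇒ -1/6x=2 ⇒ x=2/(-1/6)=-12.0000
Confirm numerically:
  x=-11.470: |R|=0.98472 <1
  x=-10.623: |R|=0.95771 <1
  x=-8.138: |R|=0.85341 <1
  x=-8.124: |R|=0.85268 <1
  x=-12.357: |R|=1.00968 >1
  x=-12.243: |R|=1.00664 >1
Stable set (-12.0000, 0).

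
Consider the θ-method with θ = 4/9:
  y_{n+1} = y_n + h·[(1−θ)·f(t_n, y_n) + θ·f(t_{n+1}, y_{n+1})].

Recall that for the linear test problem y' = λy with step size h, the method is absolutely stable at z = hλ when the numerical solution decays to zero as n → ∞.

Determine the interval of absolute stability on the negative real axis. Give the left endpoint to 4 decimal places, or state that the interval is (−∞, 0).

With y'=λy (z=hλ):
  y_{n+1} = y_n + z·[5/9·y_n + 4/9·y_{n+1}] ⇒ (1 − 4/9z)y_{n+1} = (1 + 5/9z)y_n
  so R(z) = (1 + 5/9z)/(1 − 4/9z).

Solve |R(x)|<1 on ℝ⁻.
x=-1.28: |R|=0.1841
R=−1: 1+5/9x = −1+4/9x ⇒ -1/9x=2 ⇒ x=2/(-1/9)=-18.0000
Confirm numerically:
  x=-16.780: |R|=0.98397 <1
  x=-13.178: |R|=0.92186 <1
  x=-8.108: |R|=0.76125 <1
  x=-7.537: |R|=0.73273 <1
  x=-18.579: |R|=1.00695 >1
  x=-18.274: |R|=1.00334 >1
Stable set (-18.0000, 0).

(-18.0000, 0).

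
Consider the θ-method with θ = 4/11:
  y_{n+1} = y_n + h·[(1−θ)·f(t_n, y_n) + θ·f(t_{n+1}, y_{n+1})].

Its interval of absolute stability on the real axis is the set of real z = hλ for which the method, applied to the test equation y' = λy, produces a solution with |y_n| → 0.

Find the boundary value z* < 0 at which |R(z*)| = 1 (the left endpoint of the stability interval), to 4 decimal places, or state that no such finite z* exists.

z* = -7.3333.

On y'=λy, z=hλ:
  y_{n+1} = y_n + z·[7/11·y_n + 4/11·y_{n+1}] ⇒ (1 − 4/11z)y_{n+1} = (1 + 7/11z)y_n
  Hence R(z) = (1 + 7/11z)/(1 − 4/11z).

Boundary: |R(x)|=1, x<0.
x=-0.74: |R|=0.4169
R=−1: 1+7/11x = −1+4/11x ⇒ -3/11x=2 ⇒ x=2/(-3/11)=-7.3333
Confirm numerically:
  x=-7.192: |R|=0.98934 <1
  x=-4.783: |R|=0.74608 <1
  x=-4.730: |R|=0.73897 <1
  x=-7.806: |R|=1.03358 >1
  x=-7.567: |R|=1.01699 >1
Interval (-7.3333, 0).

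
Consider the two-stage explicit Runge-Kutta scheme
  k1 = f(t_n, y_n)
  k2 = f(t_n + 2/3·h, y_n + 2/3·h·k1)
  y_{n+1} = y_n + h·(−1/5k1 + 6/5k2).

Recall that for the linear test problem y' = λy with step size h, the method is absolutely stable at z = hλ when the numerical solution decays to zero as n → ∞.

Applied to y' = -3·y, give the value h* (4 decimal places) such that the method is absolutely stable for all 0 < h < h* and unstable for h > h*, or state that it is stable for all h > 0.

Set f=λy, z=hλ:
  k1=λy_n ⇒ h·k1=z·y_n;  k2=λ(1+2/3z)y_n ⇒ h·k2=z(1+2/3z)y_n
  y_{n+1}/y_n = 1 − 1/5z + 6/5z(1+2/3z) = 1 + z + 4/5z²
  ⇒ R(z) = 1 + z + 4/5z².

Find x<0 with |R(x)|<1.
x=-0.38: |R|=0.7355
R=1: x+4/5x²=0 ⇒ x=−5/4=-1.2500; min R=1−1/(4·4/5)=0.6875>−1
Confirm numerically:
  x=-0.947: |R|=0.77045 <1
  x=-0.814: |R|=0.71608 <1
  x=-0.582: |R|=0.68898 <1
  x=-1.536: |R|=1.35144 >1
  x=-1.366: |R|=1.12676 >1
Interval (-1.2500, 0).

(-1.2500,0); λ=-3 ⇒ h* = (5/4)/3 = 0.4167.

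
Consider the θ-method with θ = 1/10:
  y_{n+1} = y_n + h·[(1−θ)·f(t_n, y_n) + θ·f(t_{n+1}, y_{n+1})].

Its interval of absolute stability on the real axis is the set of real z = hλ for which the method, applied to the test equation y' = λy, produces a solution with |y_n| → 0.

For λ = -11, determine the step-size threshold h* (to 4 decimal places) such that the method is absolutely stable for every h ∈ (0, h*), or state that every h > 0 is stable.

(-2.5000,0); λ=-11 ⇒ h* = (5/2)/11 = 0.2273.

Test eqn y'=λy, z=hλ:
  y_{n+1} = y_n + z·[9/10·y_n + 1/10·y_{n+1}] ⇒ (1 − 1/10z)y_{n+1} = (1 + 9/10z)y_n
  R(z) = (1 + 9/10z)/(1 − 1/10z).

Need |R(x)|<1, x<0.
x=-0.76: |R|=0.2937
R=−1: 1+9/10x = −1+1/10x ⇒ -4/5x=2 ⇒ x=2/(-4/5)=-2.5000
Confirm numerically:
  x=-2.153: |R|=0.77158 <1
  x=-1.628: |R|=0.40007 <1
  x=-1.219: |R|=0.08655 <1
  x=-2.843: |R|=1.21366 >1
  x=-2.545: |R|=1.02870 >1
Interval (-2.5000, 0).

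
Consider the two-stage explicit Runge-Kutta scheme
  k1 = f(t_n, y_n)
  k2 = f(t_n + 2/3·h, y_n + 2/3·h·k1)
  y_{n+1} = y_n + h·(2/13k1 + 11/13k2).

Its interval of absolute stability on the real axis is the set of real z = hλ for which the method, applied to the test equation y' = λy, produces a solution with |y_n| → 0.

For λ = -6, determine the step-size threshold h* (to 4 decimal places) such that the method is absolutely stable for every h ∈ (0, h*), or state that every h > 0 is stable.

(-1.7727,0); λ=-6 ⇒ h* = (39/22)/6 = 0.2955.

Test eqn y'=λy, z=hλ:
  k1=λy_n ⇒ h·k1=z·y_n;  k2=λ(1+2/3z)y_n ⇒ h·k2=z(1+2/3z)y_n
  y_{n+1}/y_n = 1 + 2/13z + 11/13z(1+2/3z) = 1 + z + 22/39z²
  R(z) = 1 + z + 22/39z².

Solve |R(x)|<1 on ℝ⁻.
x=-0.84: |R|=0.5580
R=1: x+22/39x²=0 ⇒ x=−39/22=-1.7727; min R=1−1/(4·22/39)=0.5568>−1
Confirm numerically:
  x=-1.378: |R|=0.69317 <1
  x=-1.203: |R|=0.61337 <1
  x=-1.006: |R|=0.56489 <1
  x=-0.966: |R|=0.56040 <1
  x=-2.083: |R|=1.36458 >1
  x=-1.797: |R|=1.02461 >1
Interval (-1.7727, 0).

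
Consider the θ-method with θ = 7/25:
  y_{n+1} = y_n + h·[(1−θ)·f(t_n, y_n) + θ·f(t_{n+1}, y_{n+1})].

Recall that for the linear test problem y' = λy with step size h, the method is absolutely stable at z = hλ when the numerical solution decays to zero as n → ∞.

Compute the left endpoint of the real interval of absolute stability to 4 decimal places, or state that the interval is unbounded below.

Test eqn y'=λy, z=hλ:
  y_{n+1} = y_n + z·[18/25·y_n + 7/25·y_{n+1}] ⇒ (1 − 7/25z)y_{n+1} = (1 + 18/25z)y_n
  R(z) = (1 + 18/25z)/(1 − 7/25z).

Find x<0 with |R(x)|<1.
x=-1.76: |R|=0.1790
R=−1: 1+18/25x = −1+7/25x ⇒ -11/25x=2 ⇒ x=2/(-11/25)=-4.5455
Confirm numerically:
  x=-4.442: |R|=0.97971 <1
  x=-2.755: |R|=0.55527 <1
  x=-2.739: |R|=0.55016 <1
  x=-5.059: |R|=1.09351 >1
  x=-5.050: |R|=1.09196 >1
  x=-4.619: |R|=1.01411 >1
Stable set (-4.5455, 0).

z* = -4.5455.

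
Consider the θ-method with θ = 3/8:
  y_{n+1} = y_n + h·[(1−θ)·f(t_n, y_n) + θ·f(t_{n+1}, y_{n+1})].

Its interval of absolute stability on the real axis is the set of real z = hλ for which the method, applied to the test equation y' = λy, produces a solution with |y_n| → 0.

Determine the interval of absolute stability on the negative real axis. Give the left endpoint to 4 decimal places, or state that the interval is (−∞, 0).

z∈(-8.0000,0).

On y'=λy, z=hλ:
  y_{n+1} = y_n + z·[5/8·y_n + 3/8·y_{n+1}] ⇒ (1 − 3/8z)y_{n+1} = (1 + 5/8z)y_n
  R(z) = (1 + 5/8z)/(1 − 3/8z).

Solve |R(x)|<1 on ℝ⁻.
x=-1.37: |R|=0.0950
R=−1: 1+5/8x = −1+3/8x ⇒ -1/4x=2 ⇒ x=2/(-1/4)=-8.0000
Confirm numerically:
  x=-6.500: |R|=0.89091 <1
  x=-6.019: |R|=0.84795 <1
  x=-5.121: |R|=0.75354 <1
  x=-4.041: |R|=0.60652 <1
  x=-8.511: |R|=1.03048 >1
  x=-8.279: |R|=1.01699 >1
  x=-8.192: |R|=1.01179 >1
So |R|<1 on (-8.0000, 0).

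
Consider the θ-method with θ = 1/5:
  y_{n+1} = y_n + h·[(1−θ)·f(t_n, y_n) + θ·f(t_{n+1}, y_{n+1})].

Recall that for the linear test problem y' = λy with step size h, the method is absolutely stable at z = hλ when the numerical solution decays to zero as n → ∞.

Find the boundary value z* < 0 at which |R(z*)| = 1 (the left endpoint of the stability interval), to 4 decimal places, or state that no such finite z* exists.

z* = -3.3333.

On y'=λy, z=hλ:
  y_{n+1} = y_n + z·[4/5·y_n + 1/5·y_{n+1}] ⇒ (1 − 1/5z)y_{n+1} = (1 + 4/5z)y_n
  R(z) = (1 + 4/5z)/(1 − 1/5z).

Boundary: |R(x)|=1, x<0.
x=-0.91: |R|=0.2301
R=−1: 1+4/5x = −1+1/5x ⇒ -3/5x=2 ⇒ x=2/(-3/5)=-3.3333
Confirm numerically:
  x=-3.258: |R|=0.97263 <1
  x=-2.113: |R|=0.48531 <1
  x=-1.699: |R|=0.26810 <1
  x=-3.814: |R|=1.16360 >1
  x=-3.779: |R|=1.15230 >1
  x=-3.560: |R|=1.07944 >1
So |R|<1 on (-3.3333, 0).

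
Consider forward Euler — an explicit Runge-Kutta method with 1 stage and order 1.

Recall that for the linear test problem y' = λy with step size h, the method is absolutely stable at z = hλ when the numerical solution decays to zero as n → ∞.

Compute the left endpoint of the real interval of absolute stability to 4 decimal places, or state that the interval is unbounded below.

z* = -2.0000.

With y'=λy (z=hλ):
  order 1, 1-stage ⇒ R(z)=1+z
  (e.g. R(-0.75)=0.25000, |R|=0.25000)

Solve |R(x)|<1 on ℝ⁻.
x=-0.75: |R|=0.2500
|R(-1.95)|=0.9500 |R(-1)|=0.0000 |R(-0.57)|=0.4300
Bisect:
  x_lo=-2.8684 |R|=1.8684  x_hi=-0.0874 |R|=0.9126
  mid=-1.47791 |R|=0.47791 →hi
  mid=-2.17315 |R|=1.17315 →lo
  mid=-1.82553 |R|=0.82553 →hi
  mid=-1.99934 |R|=0.99934 →hi
  mid=-2.08625 |R|=1.08625 →lo
  mid=-2.04280 |R|=1.04280 →lo
  mid=-2.02107 |R|=1.02107 →lo
  mid=-2.01021 |R|=1.01021 →lo
  ...
  [-2.00002,-1.99985] ⇒ x*=-2.0000
So |R|<1 on (-2.0000, 0).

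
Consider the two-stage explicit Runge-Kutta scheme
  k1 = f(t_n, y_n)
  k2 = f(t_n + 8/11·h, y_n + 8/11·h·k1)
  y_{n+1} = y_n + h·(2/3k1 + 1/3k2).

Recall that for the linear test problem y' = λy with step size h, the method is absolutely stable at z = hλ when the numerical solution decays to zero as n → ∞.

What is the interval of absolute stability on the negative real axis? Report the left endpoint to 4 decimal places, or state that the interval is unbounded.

Test eqn y'=λy, z=hλ:
  k1=λy_n ⇒ h·k1=z·y_n;  k2=λ(1+8/11z)y_n ⇒ h·k2=z(1+8/11z)y_n
  y_{n+1}/y_n = 1 + 2/3z + 1/3z(1+8/11z) = 1 + z + 8/33z²
  Hence R(z) = 1 + z + 8/33z².

Need |R(x)|<1, x<0.
x=-1.43: |R|=0.0657
R=1: x+8/33x²=0 ⇒ x=−33/8=-4.1250; min R=1−1/(4·8/33)=-0.0312>−1
Confirm numerically:
  x=-3.252: |R|=0.31176 <1
  x=-3.084: |R|=0.22171 <1
  x=-2.008: |R|=0.03053 <1
  x=-4.659: |R|=1.60313 >1
  x=-4.468: |R|=1.37152 >1
  x=-4.362: |R|=1.25062 >1
Interval (-4.1250, 0).

(-4.1250, 0).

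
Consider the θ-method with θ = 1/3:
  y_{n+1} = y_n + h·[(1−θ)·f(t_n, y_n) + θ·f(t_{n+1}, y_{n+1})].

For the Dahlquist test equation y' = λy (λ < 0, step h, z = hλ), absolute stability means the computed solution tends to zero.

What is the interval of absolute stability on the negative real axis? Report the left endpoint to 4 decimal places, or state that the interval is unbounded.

With y'=λy (z=hλ):
  y_{n+1} = y_n + z·[2/3·y_n + 1/3·y_{n+1}] ⇒ (1 − 1/3z)y_{n+1} = (1 + 2/3z)y_n
  ⇒ R(z) = (1 + 2/3z)/(1 − 1/3z).

Boundary: |R(x)|=1, x<0.
x=-1.44: |R|=0.0270
R=−1: 1+2/3x = −1+1/3x ⇒ -1/3x=2 ⇒ x=2/(-1/3)=-6.0000
Confirm numerically:
  x=-5.716: |R|=0.96742 <1
  x=-5.285: |R|=0.91370 <1
  x=-3.624: |R|=0.64130 <1
  x=-3.392: |R|=0.59199 <1
  x=-6.304: |R|=1.03267 >1
  x=-6.025: |R|=1.00277 >1
Interval (-6.0000, 0).

z∈(-6.0000,0).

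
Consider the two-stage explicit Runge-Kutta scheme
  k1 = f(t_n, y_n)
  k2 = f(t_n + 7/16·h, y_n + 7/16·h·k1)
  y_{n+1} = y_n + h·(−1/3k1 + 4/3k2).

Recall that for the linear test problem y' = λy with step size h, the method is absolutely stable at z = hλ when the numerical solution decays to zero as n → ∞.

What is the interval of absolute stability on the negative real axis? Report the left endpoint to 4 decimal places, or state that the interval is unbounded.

On y'=λy, z=hλ:
  k1=λy_n ⇒ h·k1=z·y_n;  k2=λ(1+7/16z)y_n ⇒ h·k2=z(1+7/16z)y_n
  y_{n+1}/y_n = 1 − 1/3z + 4/3z(1+7/16z) = 1 + z + 7/12z²
  so R(z) = 1 + z + 7/12z².

Solve |R(x)|<1 on ℝ⁻.
x=-1.3: |R|=0.6858
R=1: x+7/12x²=0 ⇒ x=−12/7=-1.7143; min R=1−1/(4·7/12)=0.5714>−1
Confirm numerically:
  x=-1.194: |R|=0.63762 <1
  x=-0.978: |R|=0.57995 <1
  x=-0.823: |R|=0.57211 <1
  x=-0.715: |R|=0.58321 <1
  x=-2.300: |R|=1.78583 >1
  x=-2.070: |R|=1.42952 >1
Stable set (-1.7143, 0).

(-1.7143, 0).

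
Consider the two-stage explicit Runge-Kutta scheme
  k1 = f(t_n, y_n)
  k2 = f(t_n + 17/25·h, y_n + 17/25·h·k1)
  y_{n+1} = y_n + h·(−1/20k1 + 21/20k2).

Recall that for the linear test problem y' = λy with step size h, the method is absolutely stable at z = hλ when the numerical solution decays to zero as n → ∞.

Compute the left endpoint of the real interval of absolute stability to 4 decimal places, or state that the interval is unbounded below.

left endpoint -1.4006.

Test eqn y'=λy, z=hλ:
  k1=λy_n ⇒ h·k1=z·y_n;  k2=λ(1+17/25z)y_n ⇒ h·k2=z(1+17/25z)y_n
  y_{n+1}/y_n = 1 − 1/20z + 21/20z(1+17/25z) = 1 + z + 357/500z²
  ⇒ R(z) = 1 + z + 357/500z².

Solve |R(x)|<1 on ℝ⁻.
x=-1.19: |R|=0.8211
R=1: x+357/500x²=0 ⇒ x=−500/357=-1.4006; min R=1−1/(4·357/500)=0.6499>−1
Confirm numerically:
  x=-1.072: |R|=0.74852 <1
  x=-0.989: |R|=0.70938 <1
  x=-0.656: |R|=0.65126 <1
  x=-1.939: |R|=1.74544 >1
  x=-1.531: |R|=1.14259 >1
  x=-1.488: |R|=1.09290 >1
So |R|<1 on (-1.4006, 0).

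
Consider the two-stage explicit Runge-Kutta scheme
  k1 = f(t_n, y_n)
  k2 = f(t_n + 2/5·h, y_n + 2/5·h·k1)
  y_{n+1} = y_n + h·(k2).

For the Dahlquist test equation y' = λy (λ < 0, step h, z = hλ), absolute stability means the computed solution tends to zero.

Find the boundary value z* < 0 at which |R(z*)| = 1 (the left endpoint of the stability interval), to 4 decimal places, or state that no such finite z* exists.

Set f=λy, z=hλ:
  k1=λy_n ⇒ h·k1=z·y_n;  k2=λ(1+2/5z)y_n ⇒ h·k2=z(1+2/5z)y_n
  y_{n+1}/y_n = 1 + z(1+2/5z) = 1 + z + 2/5z²
  so R(z) = 1 + z + 2/5z².

Find x<0 with |R(x)|<1.
x=-0.56: |R|=0.5654
R=1: x+2/5x²=0 ⇒ x=−5/2=-2.5000; min R=1−1/(4·2/5)=0.3750>−1
Confirm numerically:
  x=-2.166: |R|=0.71062 <1
  x=-1.842: |R|=0.51519 <1
  x=-1.532: |R|=0.40681 <1
  x=-1.431: |R|=0.38810 <1
  x=-2.605: |R|=1.10941 >1
  x=-2.601: |R|=1.10508 >1
Stable set (-2.5000, 0).

z* = -2.5000.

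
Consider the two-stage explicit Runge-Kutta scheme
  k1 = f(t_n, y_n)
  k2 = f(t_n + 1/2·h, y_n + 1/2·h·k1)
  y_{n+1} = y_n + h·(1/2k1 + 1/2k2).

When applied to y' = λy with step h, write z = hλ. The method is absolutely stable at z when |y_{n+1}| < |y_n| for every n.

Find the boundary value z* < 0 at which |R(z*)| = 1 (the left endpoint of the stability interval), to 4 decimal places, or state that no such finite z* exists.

Test eqn y'=λy, z=hλ:
  k1=λy_n ⇒ h·k1=z·y_n;  k2=λ(1+1/2z)y_n ⇒ h·k2=z(1+1/2z)y_n
  y_{n+1}/y_n = 1 + 1/2z + 1/2z(1+1/2z) = 1 + z + 1/4z²
  R(z) = 1 + z + 1/4z².

Find x<0 with |R(x)|<1.
x=-0.97: |R|=0.2652
R=1: x+1/4x²=0 ⇒ x=−4=-4.0000; min R=1−1/(4·1/4)=0.0000>−1
Confirm numerically:
  x=-2.582: |R|=0.08468 <1
  x=-2.391: |R|=0.03822 <1
  x=-1.963: |R|=0.00034 <1
  x=-1.779: |R|=0.01221 <1
  x=-4.279: |R|=1.29846 >1
  x=-4.162: |R|=1.16856 >1
Stable set (-4.0000, 0).

left endpoint -4.0000.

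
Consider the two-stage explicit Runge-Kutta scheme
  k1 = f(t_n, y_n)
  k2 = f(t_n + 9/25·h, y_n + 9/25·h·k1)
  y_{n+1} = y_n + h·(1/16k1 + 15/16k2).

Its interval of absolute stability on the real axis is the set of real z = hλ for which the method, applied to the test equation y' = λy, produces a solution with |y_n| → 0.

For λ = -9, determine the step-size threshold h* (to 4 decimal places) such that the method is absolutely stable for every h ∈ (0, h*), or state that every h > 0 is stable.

(-2.9630,0); λ=-9 ⇒ h* = (80/27)/9 = 0.3292.

On y'=λy, z=hλ:
  k1=λy_n ⇒ h·k1=z·y_n;  k2=λ(1+9/25z)y_n ⇒ h·k2=z(1+9/25z)y_n
  y_{n+1}/y_n = 1 + 1/16z + 15/16z(1+9/25z) = 1 + z + 27/80z²
  so R(z) = 1 + z + 27/80z².

Need |R(x)|<1, x<0.
x=-1.52: |R|=0.2598
R=1: x+27/80x²=0 ⇒ x=−80/27=-2.9630; min R=1−1/(4·27/80)=0.2593>−1
Confirm numerically:
  x=-2.745: |R|=0.79807 <1
  x=-2.568: |R|=0.65769 <1
  x=-2.325: |R|=0.49940 <1
  x=-2.173: |R|=0.42065 <1
  x=-3.318: |R|=1.39758 >1
  x=-3.315: |R|=1.39386 >1
So |R|<1 on (-2.9630, 0).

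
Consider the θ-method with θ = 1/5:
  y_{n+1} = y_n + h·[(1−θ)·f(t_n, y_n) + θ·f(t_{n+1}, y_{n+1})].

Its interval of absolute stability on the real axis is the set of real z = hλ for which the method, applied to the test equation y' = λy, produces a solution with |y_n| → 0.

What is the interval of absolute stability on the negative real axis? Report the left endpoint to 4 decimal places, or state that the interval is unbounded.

z∈(-3.3333,0).

Test eqn y'=λy, z=hλ:
  y_{n+1} = y_n + z·[4/5·y_n + 1/5·y_{n+1}] ⇒ (1 − 1/5z)y_{n+1} = (1 + 4/5z)y_n
  Hence R(z) = (1 + 4/5z)/(1 − 1/5z).

Solve |R(x)|<1 on ℝ⁻.
x=-0.68: |R|=0.4014
R=−1: 1+4/5x = −1+1/5x ⇒ -3/5x=2 ⇒ x=2/(-3/5)=-3.3333
Confirm numerically:
  x=-2.772: |R|=0.78332 <1
  x=-2.347: |R|=0.59725 <1
  x=-2.323: |R|=0.58610 <1
  x=-1.753: |R|=0.29794 <1
  x=-3.690: |R|=1.12313 >1
  x=-3.625: |R|=1.10145 >1
Stable set (-3.3333, 0).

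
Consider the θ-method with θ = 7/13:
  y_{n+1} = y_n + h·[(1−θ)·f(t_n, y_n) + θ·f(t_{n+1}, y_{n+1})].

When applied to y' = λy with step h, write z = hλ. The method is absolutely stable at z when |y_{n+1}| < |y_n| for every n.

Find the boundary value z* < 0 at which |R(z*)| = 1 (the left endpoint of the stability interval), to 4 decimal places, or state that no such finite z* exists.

unbounded; (−∞, 0).

On y'=λy, z=hλ:
  y_{n+1} = y_n + z·[6/13·y_n + 7/13·y_{n+1}] ⇒ (1 − 7/13z)y_{n+1} = (1 + 6/13z)y_n
  R(z) = (1 + 6/13z)/(1 − 7/13z).

Solve |R(x)|<1 on ℝ⁻.
x=-0.8: |R|=0.4409
x=-2: |R|=0.0370
x=-10: |R|=0.5663
x=-100: |R|=0.8233
θ=7/13≥1/2 ⇒ |1+6/13x|<|1−7/13x| ∀x<0 ⇒ interval (−∞,0).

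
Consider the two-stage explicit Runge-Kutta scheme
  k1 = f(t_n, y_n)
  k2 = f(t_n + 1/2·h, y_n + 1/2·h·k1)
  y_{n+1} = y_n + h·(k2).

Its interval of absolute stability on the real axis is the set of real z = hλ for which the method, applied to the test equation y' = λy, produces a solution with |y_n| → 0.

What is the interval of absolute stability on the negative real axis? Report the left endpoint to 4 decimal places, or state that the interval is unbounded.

On y'=λy, z=hλ:
  k1=λy_n ⇒ h·k1=z·y_n;  k2=λ(1+1/2z)y_n ⇒ h·k2=z(1+1/2z)y_n
  y_{n+1}/y_n = 1 + z(1+1/2z) = 1 + z + 1/2z²
  R(z) = 1 + z + 1/2z².

Find x<0 with |R(x)|<1.
x=-0.31: |R|=0.7380
R=1: x+1/2x²=0 ⇒ x=−2=-2.0000; min R=1−1/(4·1/2)=0.5000>−1
Confirm numerically:
  x=-1.237: |R|=0.52808 <1
  x=-1.169: |R|=0.51428 <1
  x=-1.126: |R|=0.50794 <1
  x=-0.818: |R|=0.51656 <1
  x=-2.181: |R|=1.19738 >1
  x=-2.149: |R|=1.16010 >1
So |R|<1 on (-2.0000, 0).

z∈(-2.0000,0).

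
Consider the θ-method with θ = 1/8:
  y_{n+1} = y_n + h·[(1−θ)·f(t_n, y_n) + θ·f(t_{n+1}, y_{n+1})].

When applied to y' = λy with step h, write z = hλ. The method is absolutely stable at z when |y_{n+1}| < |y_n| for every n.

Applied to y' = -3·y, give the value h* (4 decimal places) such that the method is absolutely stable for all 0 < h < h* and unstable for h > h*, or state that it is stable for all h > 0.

(-2.6667,0); λ=-3 ⇒ h* = (8/3)/3 = 0.8889.

Test eqn y'=λy, z=hλ:
  y_{n+1} = y_n + z·[7/8·y_n + 1/8·y_{n+1}] ⇒ (1 − 1/8z)y_{n+1} = (1 + 7/8z)y_n
  so R(z) = (1 + 7/8z)/(1 − 1/8z).

Need |R(x)|<1, x<0.
x=-0.52: |R|=0.5117
R=−1: 1+7/8x = −1+1/8x ⇒ -3/4x=2 ⇒ x=2/(-3/4)=-2.6667
Confirm numerically:
  x=-2.045: |R|=0.62867 <1
  x=-1.528: |R|=0.28296 <1
  x=-1.105: |R|=0.02910 <1
  x=-2.829: |R|=1.08994 >1
  x=-2.755: |R|=1.04928 >1
Interval (-2.6667, 0).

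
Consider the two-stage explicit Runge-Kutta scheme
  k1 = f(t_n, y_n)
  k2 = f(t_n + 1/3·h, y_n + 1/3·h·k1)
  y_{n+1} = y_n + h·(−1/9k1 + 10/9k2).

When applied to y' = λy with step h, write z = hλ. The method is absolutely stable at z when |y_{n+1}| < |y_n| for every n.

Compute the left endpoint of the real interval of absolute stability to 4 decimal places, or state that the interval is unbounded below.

Test eqn y'=λy, z=hλ:
  k1=λy_n ⇒ h·k1=z·y_n;  k2=λ(1+1/3z)y_n ⇒ h·k2=z(1+1/3z)y_n
  y_{n+1}/y_n = 1 − 1/9z + 10/9z(1+1/3z) = 1 + z + 10/27z²
  so R(z) = 1 + z + 10/27z².

Need |R(x)|<1, x<0.
x=-0.37: |R|=0.6807
R=1: x+10/27x²=0 ⇒ x=−27/10=-2.7000; min R=1−1/(4·10/27)=0.3250>−1
Confirm numerically:
  x=-2.536: |R|=0.84596 <1
  x=-2.520: |R|=0.83200 <1
  x=-1.529: |R|=0.33687 <1
  x=-3.150: |R|=1.52500 >1
  x=-3.081: |R|=1.43476 >1
So |R|<1 on (-2.7000, 0).

left endpoint -2.7000.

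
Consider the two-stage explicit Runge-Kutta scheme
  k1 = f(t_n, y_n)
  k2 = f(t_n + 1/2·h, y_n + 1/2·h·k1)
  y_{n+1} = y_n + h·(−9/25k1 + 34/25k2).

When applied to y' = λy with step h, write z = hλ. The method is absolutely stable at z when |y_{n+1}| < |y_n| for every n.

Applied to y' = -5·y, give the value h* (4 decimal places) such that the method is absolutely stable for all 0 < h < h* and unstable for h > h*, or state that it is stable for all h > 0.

(-1.4706,0); λ=-5 ⇒ h* = (25/17)/5 = 0.2941.

Test eqn y'=λy, z=hλ:
  k1=λy_n ⇒ h·k1=z·y_n;  k2=λ(1+1/2z)y_n ⇒ h·k2=z(1+1/2z)y_n
  y_{n+1}/y_n = 1 − 9/25z + 34/25z(1+1/2z) = 1 + z + 17/25z²
  so R(z) = 1 + z + 17/25z².

Boundary: |R(x)|=1, x<0.
x=-0.47: |R|=0.6802
R=1: x+17/25x²=0 ⇒ x=−25/17=-1.4706; min R=1−1/(4·17/25)=0.6324>−1
Confirm numerically:
  x=-1.286: |R|=0.83858 <1
  x=-1.015: |R|=0.68555 <1
  x=-0.915: |R|=0.65431 <1
  x=-0.803: |R|=0.63547 <1
  x=-2.021: |R|=1.75642 >1
  x=-1.757: |R|=1.34219 >1
  x=-1.510: |R|=1.04047 >1
Stable set (-1.4706, 0).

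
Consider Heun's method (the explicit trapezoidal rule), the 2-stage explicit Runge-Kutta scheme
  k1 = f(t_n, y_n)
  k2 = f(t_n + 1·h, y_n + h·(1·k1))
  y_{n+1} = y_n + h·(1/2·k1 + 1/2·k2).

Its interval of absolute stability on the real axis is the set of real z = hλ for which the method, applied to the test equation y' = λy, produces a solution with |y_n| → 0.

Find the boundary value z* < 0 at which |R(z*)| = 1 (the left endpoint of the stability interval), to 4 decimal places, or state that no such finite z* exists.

Test eqn y'=λy, z=hλ:
  order 2, 2-stage ⇒ R(z)=1+z+z^2/2
  (e.g. R(-1.34)=0.55780, |R|=0.55780)

Find x<0 with |R(x)|<1.
x=-1.34: |R|=0.5578
|R(-1.99)|=0.9900 |R(-1.61)|=0.6861 |R(-0.66)|=0.5578
Bisect:
  x_lo=-2.4220 |R|=1.5110  x_hi=-0.0598 |R|=0.9420
  mid=-1.24088 |R|=0.52901 →hi
  mid=-1.83144 |R|=0.84565 →hi
  mid=-2.12672 |R|=1.13475 →lo
  mid=-1.97908 |R|=0.97930 →hi
  mid=-2.05290 |R|=1.05430 →lo
  mid=-2.01599 |R|=1.01612 →lo
  mid=-1.99754 |R|=0.99754 →hi
  mid=-2.00677 |R|=1.00679 →lo
  ...
  [-2.00013,-1.99999] ⇒ x*=-2.0000
Interval (-2.0000, 0).

left endpoint -2.0000.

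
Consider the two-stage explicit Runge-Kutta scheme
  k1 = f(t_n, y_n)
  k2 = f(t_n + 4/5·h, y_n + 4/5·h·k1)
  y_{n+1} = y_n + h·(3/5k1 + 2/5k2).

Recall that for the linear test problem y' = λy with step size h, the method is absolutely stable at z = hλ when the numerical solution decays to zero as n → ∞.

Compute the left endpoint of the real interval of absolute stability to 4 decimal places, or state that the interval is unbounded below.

left endpoint -3.1250.

On y'=λy, z=hλ:
  k1=λy_n ⇒ h·k1=z·y_n;  k2=λ(1+4/5z)y_n ⇒ h·k2=z(1+4/5z)y_n
  y_{n+1}/y_n = 1 + 3/5z + 2/5z(1+4/5z) = 1 + z + 8/25z²
  Hence R(z) = 1 + z + 8/25z².

Need |R(x)|<1, x<0.
x=-0.59: |R|=0.5214
R=1: x+8/25x²=0 ⇒ x=−25/8=-3.1250; min R=1−1/(4·8/25)=0.2188>−1
Confirm numerically:
  x=-2.942: |R|=0.82772 <1
  x=-1.640: |R|=0.22067 <1
  x=-1.616: |R|=0.21967 <1
  x=-1.315: |R|=0.23835 <1
  x=-3.681: |R|=1.65492 >1
  x=-3.508: |R|=1.42994 >1
  x=-3.215: |R|=1.09259 >1
Stable set (-3.1250, 0).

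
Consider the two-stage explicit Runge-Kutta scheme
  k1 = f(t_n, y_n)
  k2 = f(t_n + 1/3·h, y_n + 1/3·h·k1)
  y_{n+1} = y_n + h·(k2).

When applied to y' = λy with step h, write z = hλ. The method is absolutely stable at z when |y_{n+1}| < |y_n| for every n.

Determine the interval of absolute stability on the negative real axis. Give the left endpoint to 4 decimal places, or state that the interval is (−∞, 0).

(-3.0000, 0).

Set f=λy, z=hλ:
  k1=λy_n ⇒ h·k1=z·y_n;  k2=λ(1+1/3z)y_n ⇒ h·k2=z(1+1/3z)y_n
  y_{n+1}/y_n = 1 + z(1+1/3z) = 1 + z + 1/3z²
  so R(z) = 1 + z + 1/3z².

Need |R(x)|<1, x<0.
x=-0.56: |R|=0.5445
R=1: x+1/3x²=0 ⇒ x=−3=-3.0000; min R=1−1/(4·1/3)=0.2500>−1
Confirm numerically:
  x=-2.826: |R|=0.83609 <1
  x=-2.802: |R|=0.81507 <1
  x=-1.537: |R|=0.25046 <1
  x=-3.521: |R|=1.61148 >1
  x=-3.299: |R|=1.32880 >1
  x=-3.230: |R|=1.24763 >1
Interval (-3.0000, 0).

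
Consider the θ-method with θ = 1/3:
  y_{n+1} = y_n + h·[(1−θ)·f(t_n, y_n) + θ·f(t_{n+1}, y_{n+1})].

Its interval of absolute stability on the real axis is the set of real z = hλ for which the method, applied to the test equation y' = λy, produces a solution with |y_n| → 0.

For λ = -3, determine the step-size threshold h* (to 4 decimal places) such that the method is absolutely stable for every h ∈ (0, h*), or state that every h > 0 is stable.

(-6.0000,0); λ=-3 ⇒ h* = (6)/3 = 2.0000.

Set f=λy, z=hλ:
  y_{n+1} = y_n + z·[2/3·y_n + 1/3·y_{n+1}] ⇒ (1 − 1/3z)y_{n+1} = (1 + 2/3z)y_n
  R(z) = (1 + 2/3z)/(1 − 1/3z).

Need |R(x)|<1, x<0.
x=-1.28: |R|=0.1028
R=−1: 1+2/3x = −1+1/3x ⇒ -1/3x=2 ⇒ x=2/(-1/3)=-6.0000
Confirm numerically:
  x=-5.090: |R|=0.88752 <1
  x=-3.920: |R|=0.69942 <1
  x=-3.162: |R|=0.53944 <1
  x=-3.120: |R|=0.52941 <1
  x=-6.438: |R|=1.04641 >1
  x=-6.321: |R|=1.03444 >1
Interval (-6.0000, 0).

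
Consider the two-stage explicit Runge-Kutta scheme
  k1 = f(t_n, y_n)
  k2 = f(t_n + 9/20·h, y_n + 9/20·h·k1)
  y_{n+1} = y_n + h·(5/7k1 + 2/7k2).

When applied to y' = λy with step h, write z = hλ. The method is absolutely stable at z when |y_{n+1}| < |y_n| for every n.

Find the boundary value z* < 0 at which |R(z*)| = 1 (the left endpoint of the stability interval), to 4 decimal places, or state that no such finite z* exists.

left endpoint -7.7778.

With y'=λy (z=hλ):
  k1=λy_n ⇒ h·k1=z·y_n;  k2=λ(1+9/20z)y_n ⇒ h·k2=z(1+9/20z)y_n
  y_{n+1}/y_n = 1 + 5/7z + 2/7z(1+9/20z) = 1 + z + 9/70z²
  so R(z) = 1 + z + 9/70z².

Find x<0 with |R(x)|<1.
x=-0.67: |R|=0.3877
R=1: x+9/70x²=0 ⇒ x=−70/9=-7.7778; min R=1−1/(4·9/70)=-0.9444>−1
Confirm numerically:
  x=-6.651: |R|=0.03646 <1
  x=-5.972: |R|=0.38653 <1
  x=-5.605: |R|=0.56580 <1
  x=-8.350: |R|=1.61432 >1
  x=-8.198: |R|=1.44293 >1
  x=-8.191: |R|=1.43518 >1
Interval (-7.7778, 0).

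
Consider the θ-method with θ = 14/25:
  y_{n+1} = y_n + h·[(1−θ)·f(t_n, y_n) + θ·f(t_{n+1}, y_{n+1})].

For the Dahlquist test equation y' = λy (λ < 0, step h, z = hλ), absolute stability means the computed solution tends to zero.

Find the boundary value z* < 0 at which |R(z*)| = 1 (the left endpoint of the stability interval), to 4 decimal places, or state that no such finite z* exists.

interval (−∞, 0).

With y'=λy (z=hλ):
  y_{n+1} = y_n + z·[11/25·y_n + 14/25·y_{n+1}] ⇒ (1 − 14/25z)y_{n+1} = (1 + 11/25z)y_n
  ⇒ R(z) = (1 + 11/25z)/(1 − 14/25z).

Need |R(x)|<1, x<0.
x=-1.73: |R|=0.1213
x=-2: |R|=0.0566
x=-10: |R|=0.5152
x=-100: |R|=0.7544
θ=14/25≥1/2 ⇒ |1+11/25x|<|1−14/25x| ∀x<0 ⇒ stable on all of ℝ⁻.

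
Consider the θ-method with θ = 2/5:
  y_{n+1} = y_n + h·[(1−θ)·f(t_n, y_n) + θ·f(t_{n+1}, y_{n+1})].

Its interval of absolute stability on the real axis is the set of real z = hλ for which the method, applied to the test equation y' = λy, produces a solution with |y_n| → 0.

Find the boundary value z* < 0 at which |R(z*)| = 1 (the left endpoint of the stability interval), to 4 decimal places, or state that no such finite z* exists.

With y'=λy (z=hλ):
  y_{n+1} = y_n + z·[3/5·y_n + 2/5·y_{n+1}] ⇒ (1 − 2/5z)y_{n+1} = (1 + 3/5z)y_n
  ⇒ R(z) = (1 + 3/5z)/(1 − 2/5z).

Need |R(x)|<1, x<0.
x=-1.64: |R|=0.0097
R=−1: 1+3/5x = −1+2/5x ⇒ -1/5x=2 ⇒ x=2/(-1/5)=-10.0000
Confirm numerically:
  x=-5.061: |R|=0.67339 <1
  x=-4.723: |R|=0.63471 <1
  x=-4.394: |R|=0.59341 <1
  x=-10.271: |R|=1.01061 >1
  x=-10.200: |R|=1.00787 >1
Stable set (-10.0000, 0).

left endpoint -10.0000.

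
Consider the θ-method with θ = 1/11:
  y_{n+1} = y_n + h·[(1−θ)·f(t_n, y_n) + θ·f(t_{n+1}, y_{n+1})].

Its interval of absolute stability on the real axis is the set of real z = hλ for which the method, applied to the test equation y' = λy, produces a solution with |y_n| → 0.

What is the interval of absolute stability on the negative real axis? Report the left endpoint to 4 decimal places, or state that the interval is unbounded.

z∈(-2.4444,0).

Set f=λy, z=hλ:
  y_{n+1} = y_n + z·[10/11·y_n + 1/11·y_{n+1}] ⇒ (1 − 1/11z)y_{n+1} = (1 + 10/11z)y_n
  ⇒ R(z) = (1 + 10/11z)/(1 − 1/11z).

Need |R(x)|<1, x<0.
x=-0.86: |R|=0.2024
R=−1: 1+10/11x = −1+1/11x ⇒ -9/11x=2 ⇒ x=2/(-9/11)=-2.4444
Confirm numerically:
  x=-2.117: |R|=0.77533 <1
  x=-1.247: |R|=0.12003 <1
  x=-1.089: |R|=0.00910 <1
  x=-1.051: |R|=0.04066 <1
  x=-2.928: |R|=1.31246 >1
  x=-2.785: |R|=1.22234 >1
So |R|<1 on (-2.4444, 0).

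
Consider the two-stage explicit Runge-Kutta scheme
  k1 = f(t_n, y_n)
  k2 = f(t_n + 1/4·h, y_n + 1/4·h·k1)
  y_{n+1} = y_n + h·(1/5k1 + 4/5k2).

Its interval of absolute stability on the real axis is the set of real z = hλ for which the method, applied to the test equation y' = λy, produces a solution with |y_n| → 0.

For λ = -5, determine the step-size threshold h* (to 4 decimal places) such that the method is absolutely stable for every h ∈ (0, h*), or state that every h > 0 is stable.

Set f=λy, z=hλ:
  k1=λy_n ⇒ h·k1=z·y_n;  k2=λ(1+1/4z)y_n ⇒ h·k2=z(1+1/4z)y_n
  y_{n+1}/y_n = 1 + 1/5z + 4/5z(1+1/4z) = 1 + z + 1/5z²
  Hence R(z) = 1 + z + 1/5z².

Need |R(x)|<1, x<0.
x=-1.59: |R|=0.0844
R=1: x+1/5x²=0 ⇒ x=−5=-5.0000; min R=1−1/(4·1/5)=-0.2500>−1
Confirm numerically:
  x=-4.774: |R|=0.78422 <1
  x=-3.873: |R|=0.12703 <1
  x=-3.501: |R|=0.04960 <1
  x=-2.298: |R|=0.24184 <1
  x=-5.329: |R|=1.35065 >1
  x=-5.218: |R|=1.22750 >1
So |R|<1 on (-5.0000, 0).

(-5.0000,0); λ=-5 ⇒ h* = (5)/5 = 1.0000.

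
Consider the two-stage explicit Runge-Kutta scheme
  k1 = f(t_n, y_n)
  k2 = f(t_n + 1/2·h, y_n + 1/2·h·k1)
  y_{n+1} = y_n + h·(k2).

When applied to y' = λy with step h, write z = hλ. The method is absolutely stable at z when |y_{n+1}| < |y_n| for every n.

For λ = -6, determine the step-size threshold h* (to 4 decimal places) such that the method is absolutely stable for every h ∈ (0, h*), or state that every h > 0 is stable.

Test eqn y'=λy, z=hλ:
  k1=λy_n ⇒ h·k1=z·y_n;  k2=λ(1+1/2z)y_n ⇒ h·k2=z(1+1/2z)y_n
  y_{n+1}/y_n = 1 + z(1+1/2z) = 1 + z + 1/2z²
  so R(z) = 1 + z + 1/2z².

Boundary: |R(x)|=1, x<0.
x=-1.17: |R|=0.5144
R=1: x+1/2x²=0 ⇒ x=−2=-2.0000; min R=1−1/(4·1/2)=0.5000>−1
Confirm numerically:
  x=-1.557: |R|=0.65512 <1
  x=-1.209: |R|=0.52184 <1
  x=-1.041: |R|=0.50084 <1
  x=-2.360: |R|=1.42480 >1
  x=-2.198: |R|=1.21760 >1
Stable set (-2.0000, 0).

(-2.0000,0); λ=-6 ⇒ h* = (2)/6 = 0.3333.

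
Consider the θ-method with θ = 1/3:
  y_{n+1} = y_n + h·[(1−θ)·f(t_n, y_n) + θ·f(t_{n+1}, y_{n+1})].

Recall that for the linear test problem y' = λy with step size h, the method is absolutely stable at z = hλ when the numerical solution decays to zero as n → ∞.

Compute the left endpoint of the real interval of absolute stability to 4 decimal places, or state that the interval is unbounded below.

left endpoint -6.0000.

With y'=λy (z=hλ):
  y_{n+1} = y_n + z·[2/3·y_n + 1/3·y_{n+1}] ⇒ (1 − 1/3z)y_{n+1} = (1 + 2/3z)y_n
  R(z) = (1 + 2/3z)/(1 − 1/3z).

Find x<0 with |R(x)|<1.
x=-1.25: |R|=0.1176
R=−1: 1+2/3x = −1+1/3x ⇒ -1/3x=2 ⇒ x=2/(-1/3)=-6.0000
Confirm numerically:
  x=-5.099: |R|=0.88875 <1
  x=-4.348: |R|=0.77518 <1
  x=-3.862: |R|=0.68843 <1
  x=-2.588: |R|=0.38941 <1
  x=-6.450: |R|=1.04762 >1
  x=-6.381: |R|=1.04061 >1
  x=-6.357: |R|=1.03815 >1
So |R|<1 on (-6.0000, 0).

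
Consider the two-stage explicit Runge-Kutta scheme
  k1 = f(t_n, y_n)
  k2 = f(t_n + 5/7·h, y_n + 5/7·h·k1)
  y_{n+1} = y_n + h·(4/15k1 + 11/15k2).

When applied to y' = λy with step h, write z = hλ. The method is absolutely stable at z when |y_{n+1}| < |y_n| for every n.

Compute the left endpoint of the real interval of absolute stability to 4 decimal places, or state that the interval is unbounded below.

z* = -1.9091.

With y'=λy (z=hλ):
  k1=λy_n ⇒ h·k1=z·y_n;  k2=λ(1+5/7z)y_n ⇒ h·k2=z(1+5/7z)y_n
  y_{n+1}/y_n = 1 + 4/15z + 11/15z(1+5/7z) = 1 + z + 11/21z²
  Hence R(z) = 1 + z + 11/21z².

Boundary: |R(x)|=1, x<0.
x=-0.79: |R|=0.5369
R=1: x+11/21x²=0 ⇒ x=−21/11=-1.9091; min R=1−1/(4·11/21)=0.5227>−1
Confirm numerically:
  x=-1.476: |R|=0.66516 <1
  x=-1.445: |R|=0.64873 <1
  x=-1.309: |R|=0.58854 <1
  x=-2.199: |R|=1.33393 >1
  x=-2.033: |R|=1.13195 >1
Stable set (-1.9091, 0).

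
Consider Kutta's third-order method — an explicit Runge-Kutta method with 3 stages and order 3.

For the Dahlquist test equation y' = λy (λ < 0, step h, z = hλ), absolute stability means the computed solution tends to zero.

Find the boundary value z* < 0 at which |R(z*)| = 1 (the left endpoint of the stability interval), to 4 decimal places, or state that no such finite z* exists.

left endpoint -2.5127.

Set f=λy, z=hλ:
  order 3, 3-stage ⇒ R(z)=1+z+z^2/2+z^3/6
  (e.g. R(-1.43)=0.10508, |R|=0.10508)

Find x<0 with |R(x)|<1.
x=-1.43: |R|=0.1051
|R(-2.89)|=1.7369 |R(-2.66)|=1.2590 |R(-0.73)|=0.4716
Bisect:
  x_lo=-3.0017 |R|=2.0043  x_hi=-0.1409 |R|=0.8686
  mid=-1.57129 |R|=0.01661 →hi
  mid=-2.28651 |R|=0.66481 →hi
  mid=-2.64412 |R|=1.22945 →lo
  mid=-2.46532 |R|=0.92371 →hi
  mid=-2.55472 |R|=1.07036 →lo
  mid=-2.51002 |R|=0.99553 →hi
  mid=-2.53237 |R|=1.03256 →lo
  mid=-2.52120 |R|=1.01395 →lo
  mid=-2.51561 |R|=1.00471 →lo
  ...
  [-2.51281,-2.51264] ⇒ x*=-2.5127
Stable set (-2.5127, 0).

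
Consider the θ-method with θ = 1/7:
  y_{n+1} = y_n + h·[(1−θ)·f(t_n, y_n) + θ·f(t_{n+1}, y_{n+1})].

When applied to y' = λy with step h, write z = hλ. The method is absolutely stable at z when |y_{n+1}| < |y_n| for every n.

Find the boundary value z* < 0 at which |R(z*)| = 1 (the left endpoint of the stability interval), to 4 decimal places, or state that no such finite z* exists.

z* = -2.8000.

Test eqn y'=λy, z=hλ:
  y_{n+1} = y_n + z·[6/7·y_n + 1/7·y_{n+1}] ⇒ (1 − 1/7z)y_{n+1} = (1 + 6/7z)y_n
  ⇒ R(z) = (1 + 6/7z)/(1 − 1/7z).

Solve |R(x)|<1 on ℝ⁻.
x=-0.46: |R|=0.5684
R=−1: 1+6/7x = −1+1/7x ⇒ -5/7x=2 ⇒ x=2/(-5/7)=-2.8000
Confirm numerically:
  x=-2.552: |R|=0.87018 <1
  x=-2.038: |R|=0.57845 <1
  x=-2.037: |R|=0.57785 <1
  x=-1.264: |R|=0.07067 <1
  x=-3.354: |R|=1.26753 >1
  x=-2.953: |R|=1.07686 >1
Stable set (-2.8000, 0).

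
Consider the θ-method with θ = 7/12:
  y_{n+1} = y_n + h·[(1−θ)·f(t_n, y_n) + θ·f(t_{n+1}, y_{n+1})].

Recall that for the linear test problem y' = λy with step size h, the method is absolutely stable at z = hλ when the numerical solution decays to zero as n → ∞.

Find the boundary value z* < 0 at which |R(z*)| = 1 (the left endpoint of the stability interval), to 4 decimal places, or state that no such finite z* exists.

Test eqn y'=λy, z=hλ:
  y_{n+1} = y_n + z·[5/12·y_n + 7/12·y_{n+1}] ⇒ (1 − 7/12z)y_{n+1} = (1 + 5/12z)y_n
  so R(z) = (1 + 5/12z)/(1 − 7/12z).

Find x<0 with |R(x)|<1.
x=-1.18: |R|=0.3011
x=-2: |R|=0.0769
x=-10: |R|=0.4634
x=-100: |R|=0.6854
θ=7/12≥1/2 ⇒ |1+5/12x|<|1−7/12x| ∀x<0 ⇒ interval (−∞,0).

(−∞, 0) — no finite endpoint.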